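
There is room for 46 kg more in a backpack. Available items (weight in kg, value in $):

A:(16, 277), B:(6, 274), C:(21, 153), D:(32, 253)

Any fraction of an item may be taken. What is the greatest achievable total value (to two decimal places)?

740.75

Greedy by value/weight ratio, highest first.
Ratios (sorted): B 45.67, A 17.31, D 7.91, C 7.29
take B (6 @ 274); take A (16 @ 277); take 24/32 of D → 189.75. Capacity used 46/46.
Total value = 740.75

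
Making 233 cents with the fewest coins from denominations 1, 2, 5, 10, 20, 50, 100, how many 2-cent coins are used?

233 − 2×100→33 − 1×20→13 − 1×10→3 − 1×2→1 − 1×1→0
Count of 2: 1

1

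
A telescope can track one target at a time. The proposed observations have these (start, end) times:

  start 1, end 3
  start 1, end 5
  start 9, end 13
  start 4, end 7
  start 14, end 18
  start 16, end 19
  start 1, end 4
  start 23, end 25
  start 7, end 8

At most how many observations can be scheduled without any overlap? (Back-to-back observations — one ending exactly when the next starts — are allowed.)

6

Sort by end time and greedily take each interval whose start is ≥ the last chosen end.
Sorted by end: (1,3)  (1,4)  (1,5)  (4,7)  (7,8)  (9,13)  (14,18)  (16,19)  (23,25)
take (1,3); skip (1,5); take (4,7); take (7,8); take (9,13); take (14,18); take (23,25).
Selected 6 observations.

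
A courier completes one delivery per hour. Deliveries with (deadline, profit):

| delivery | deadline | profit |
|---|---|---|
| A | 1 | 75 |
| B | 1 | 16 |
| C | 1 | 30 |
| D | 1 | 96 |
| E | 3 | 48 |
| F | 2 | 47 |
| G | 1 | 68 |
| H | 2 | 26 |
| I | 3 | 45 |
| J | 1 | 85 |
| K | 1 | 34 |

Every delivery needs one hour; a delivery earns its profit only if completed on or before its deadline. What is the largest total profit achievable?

Take jobs in profit order; each goes to the latest open slot no later than its deadline.
Profit order: D=96 J=85 A=75 G=68 E=48 F=47 I=45 K=34 C=30 H=26 B=16
Assign: D→slot 1, J skipped, A skipped, G skipped, E→slot 3, F→slot 2, I skipped, K skipped, C skipped, H skipped, B skipped.
Slots: [1:D] [2:F] [3:E]
Profit = 96 + 47 + 48 = 191

191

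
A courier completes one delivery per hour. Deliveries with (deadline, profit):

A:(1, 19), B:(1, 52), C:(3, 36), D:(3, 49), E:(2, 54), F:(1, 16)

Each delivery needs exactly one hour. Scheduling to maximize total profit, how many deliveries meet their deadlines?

Profit order: E=54 B=52 D=49 C=36 A=19 F=16
Assign: E→slot 2, B→slot 1, D→slot 3, C skipped, A skipped, F skipped.
Slots: [1:B] [2:E] [3:D]
3 of 6 scheduled.

3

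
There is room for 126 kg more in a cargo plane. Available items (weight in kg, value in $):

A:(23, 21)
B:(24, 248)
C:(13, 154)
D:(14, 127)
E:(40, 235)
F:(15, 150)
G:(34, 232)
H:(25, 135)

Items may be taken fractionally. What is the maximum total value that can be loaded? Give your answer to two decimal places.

1063.75

Sort by value per unit weight and fill in that order.
Order: C (154/13=11.85) > B (248/24=10.33) > F (150/15=10.00) > D (127/14=9.07) > G (232/34=6.82) > E (235/40=5.88) > H (135/25=5.40) > A (21/23=0.91)
Fill: take C (13 @ 154) → take B (24 @ 248) → take F (15 @ 150) → take D (14 @ 127) → take G (34 @ 232) → take 26/40 of E → 152.75; 126/126 used.
Total value = 1063.75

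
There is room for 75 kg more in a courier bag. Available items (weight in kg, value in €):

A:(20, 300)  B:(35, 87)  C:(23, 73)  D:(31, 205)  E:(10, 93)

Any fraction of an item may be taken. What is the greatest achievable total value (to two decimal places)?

642.43

Sort by value per unit weight and fill in that order.
Ratios (sorted): A 15.00, E 9.30, D 6.61, C 3.17, B 2.49
take A (20 @ 300); take E (10 @ 93); take D (31 @ 205); take 14/23 of C → 44.43. Capacity used 75/75.
Total value = 642.43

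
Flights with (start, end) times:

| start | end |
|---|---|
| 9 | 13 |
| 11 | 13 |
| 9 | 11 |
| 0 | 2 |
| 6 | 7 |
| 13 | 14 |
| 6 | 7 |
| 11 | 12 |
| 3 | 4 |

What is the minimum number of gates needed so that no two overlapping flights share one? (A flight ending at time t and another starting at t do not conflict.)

Count concurrent intervals with a sweep; the peak is the room count.
starts: [0, 3, 6, 6, 9, 9, 11, 11, 13]
ends:   [2, 4, 7, 7, 11, 12, 13, 13, 14]
s0→1 e2→0 s3→1 e4→0 s6→1 s6→2 e7→1 e7→0 s9→1 s9→2 e11→1 s11→2 s11→3  — peak 3.

3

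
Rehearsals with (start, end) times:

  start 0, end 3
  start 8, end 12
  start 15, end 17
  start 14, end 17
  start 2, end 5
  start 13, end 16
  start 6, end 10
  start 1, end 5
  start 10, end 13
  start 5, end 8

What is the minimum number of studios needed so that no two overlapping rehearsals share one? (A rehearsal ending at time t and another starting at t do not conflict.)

3

The answer is the maximum number of intervals overlapping at any instant.
starts: [0, 1, 2, 5, 6, 8, 10, 13, 14, 15]
ends:   [3, 5, 5, 8, 10, 12, 13, 16, 17, 17]
s0→1 s1→2 s2→3  — peak 3.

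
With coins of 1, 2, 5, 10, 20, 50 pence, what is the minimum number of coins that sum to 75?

3

Use the largest denomination that fits, subtract, and repeat.
75 = 1×50 + 1×20 + 1×5
Total coins = 1 + 1 + 1 = 3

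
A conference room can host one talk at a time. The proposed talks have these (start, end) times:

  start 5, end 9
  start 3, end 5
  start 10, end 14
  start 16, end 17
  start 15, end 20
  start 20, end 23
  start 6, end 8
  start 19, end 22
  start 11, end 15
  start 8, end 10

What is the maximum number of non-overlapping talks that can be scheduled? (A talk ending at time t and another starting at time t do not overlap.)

6

By end time: (3,5), (6,8), (5,9), (8,10), (10,14), (11,15), (16,17), (15,20), (19,22), (20,23).
Pick (3,5); next start ≥ 5 → (6,8); next start ≥ 8 → (8,10); next start ≥ 10 → (10,14); next start ≥ 14 → (16,17); next start ≥ 17 → (19,22).
Selected 6 talks.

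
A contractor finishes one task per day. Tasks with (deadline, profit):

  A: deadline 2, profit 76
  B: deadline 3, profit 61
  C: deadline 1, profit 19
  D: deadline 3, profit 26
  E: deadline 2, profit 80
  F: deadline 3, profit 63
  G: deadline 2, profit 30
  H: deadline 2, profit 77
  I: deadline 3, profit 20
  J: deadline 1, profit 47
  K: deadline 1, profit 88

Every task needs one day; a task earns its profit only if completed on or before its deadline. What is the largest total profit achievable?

231

Take jobs in profit order; each goes to the latest open slot no later than its deadline.
Profit order: K=88 E=80 H=77 A=76 F=63 B=61 J=47 G=30 D=26 I=20 C=19
Assign: K→slot 1, E→slot 2, H skipped, A skipped, F→slot 3, B skipped, J skipped, G skipped, D skipped, I skipped, C skipped.
Slots: [1:K] [2:E] [3:F]
Profit = 88 + 80 + 63 = 231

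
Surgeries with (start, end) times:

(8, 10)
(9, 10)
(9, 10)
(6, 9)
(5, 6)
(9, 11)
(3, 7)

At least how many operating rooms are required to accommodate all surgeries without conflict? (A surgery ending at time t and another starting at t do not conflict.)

The answer is the maximum number of intervals overlapping at any instant.
starts: [3, 5, 6, 8, 9, 9, 9]
ends:   [6, 7, 9, 10, 10, 10, 11]
s3→1 s5→2 e6→1 s6→2 e7→1 s8→2 e9→1 s9→2 s9→3 s9→4  — peak 4.

4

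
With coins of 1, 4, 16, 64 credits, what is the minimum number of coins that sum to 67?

4

Use the largest denomination that fits, subtract, and repeat.
67 − 1×64→3 − 3×1→0
Total coins = 1 + 3 = 4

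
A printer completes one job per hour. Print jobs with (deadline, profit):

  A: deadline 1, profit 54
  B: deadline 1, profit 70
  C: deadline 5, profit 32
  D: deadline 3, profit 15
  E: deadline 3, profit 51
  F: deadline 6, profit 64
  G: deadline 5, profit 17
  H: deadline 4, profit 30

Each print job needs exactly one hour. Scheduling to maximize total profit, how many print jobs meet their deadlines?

Take jobs in profit order; each goes to the latest open slot no later than its deadline.
Profit order: B=70 F=64 A=54 E=51 C=32 H=30 G=17 D=15
Assign: B→slot 1, F→slot 6, A skipped, E→slot 3, C→slot 5, H→slot 4, G→slot 2, D skipped.
Slots: [1:B] [2:G] [3:E] [4:H] [5:C] [6:F]
6 of 8 scheduled.

6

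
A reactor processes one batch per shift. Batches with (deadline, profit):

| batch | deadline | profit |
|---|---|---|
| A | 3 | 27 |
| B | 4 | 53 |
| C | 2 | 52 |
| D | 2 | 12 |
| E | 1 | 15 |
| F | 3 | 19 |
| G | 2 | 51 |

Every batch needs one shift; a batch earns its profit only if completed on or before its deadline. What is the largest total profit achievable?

By profit: B(d4,53), C(d2,52), G(d2,51), A(d3,27), F(d3,19), E(d1,15), D(d2,12)
B→slot 4; C→slot 2; G→slot 1; A→slot 3; F skipped; E skipped; D skipped.
Profit = 51 + 52 + 27 + 53 = 183

183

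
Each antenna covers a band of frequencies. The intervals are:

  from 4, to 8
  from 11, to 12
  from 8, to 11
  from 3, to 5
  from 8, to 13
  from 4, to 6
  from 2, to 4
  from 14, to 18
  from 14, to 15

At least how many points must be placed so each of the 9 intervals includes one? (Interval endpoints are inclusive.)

3

By right end: [2,4]  [3,5]  [4,6]  [4,8]  [8,11]  [11,12]  [8,13]  [14,15]  [14,18]
[2,4] uncovered → point at 4; [8,11] uncovered → point at 11; [14,15] uncovered → point at 15.
Points: 4, 11, 15 (3 total).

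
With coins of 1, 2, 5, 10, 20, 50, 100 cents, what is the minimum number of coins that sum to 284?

7

Use the largest denomination that fits, subtract, and repeat.
284 − 2×100→84 − 1×50→34 − 1×20→14 − 1×10→4 − 2×2→0
Total coins = 2 + 1 + 1 + 1 + 2 = 7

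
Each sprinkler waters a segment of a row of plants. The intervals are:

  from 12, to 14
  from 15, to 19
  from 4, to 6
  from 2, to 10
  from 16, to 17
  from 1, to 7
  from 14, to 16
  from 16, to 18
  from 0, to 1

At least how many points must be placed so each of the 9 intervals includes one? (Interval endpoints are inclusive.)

By right end: [0,1]  [4,6]  [1,7]  [2,10]  [12,14]  [14,16]  [16,17]  [16,18]  [15,19]
[0,1] uncovered → point at 1; [4,6] uncovered → point at 6; [12,14] uncovered → point at 14; [16,17] uncovered → point at 17.
Points: 1, 6, 14, 17 (4 total).

4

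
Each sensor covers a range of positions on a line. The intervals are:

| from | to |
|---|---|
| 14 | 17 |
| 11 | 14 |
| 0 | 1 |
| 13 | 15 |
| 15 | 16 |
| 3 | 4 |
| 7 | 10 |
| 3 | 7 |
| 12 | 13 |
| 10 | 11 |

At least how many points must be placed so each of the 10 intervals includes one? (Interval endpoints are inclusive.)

By right end: [0,1]  [3,4]  [3,7]  [7,10]  [10,11]  [12,13]  [11,14]  [13,15]  [15,16]  [14,17]
[0,1] uncovered → point at 1; [3,4] uncovered → point at 4; [7,10] uncovered → point at 10; [12,13] uncovered → point at 13; [15,16] uncovered → point at 16.
Points: 1, 4, 10, 13, 16 (5 total).

5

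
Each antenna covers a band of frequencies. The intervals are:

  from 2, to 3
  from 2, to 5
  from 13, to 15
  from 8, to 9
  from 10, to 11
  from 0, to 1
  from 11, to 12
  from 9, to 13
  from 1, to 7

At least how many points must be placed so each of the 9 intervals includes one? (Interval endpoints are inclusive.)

Sort by right endpoint; whenever an interval is uncovered, place a point at its right end.
Sorted: [0,1] [2,3] [2,5] [1,7] [8,9] [10,11] [11,12] [9,13] [13,15]
{[0,1]} hit by 1; {[2,3],[2,5],[1,7]} hit by 3; {[8,9]} hit by 9; {[10,11],[11,12],[9,13]} hit by 11; {[13,15]} hit by 15.
Points: 1, 3, 9, 11, 15 (5 total).

5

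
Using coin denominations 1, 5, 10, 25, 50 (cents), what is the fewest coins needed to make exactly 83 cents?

83 = 1×50 + 1×25 + 1×5 + 3×1
Total coins = 1 + 1 + 1 + 3 = 6

6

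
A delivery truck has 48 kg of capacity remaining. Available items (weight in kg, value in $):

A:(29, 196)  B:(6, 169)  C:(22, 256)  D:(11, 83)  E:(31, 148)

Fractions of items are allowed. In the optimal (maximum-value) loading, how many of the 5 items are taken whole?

Order: B (169/6=28.17) > C (256/22=11.64) > D (83/11=7.55) > A (196/29=6.76) > E (148/31=4.77)
Fill: take B (6 @ 169) → take C (22 @ 256) → take D (11 @ 83) → take 9/29 of A → 60.83; 48/48 used.
3 item(s) taken whole; one partial (take 9/29 of A).

3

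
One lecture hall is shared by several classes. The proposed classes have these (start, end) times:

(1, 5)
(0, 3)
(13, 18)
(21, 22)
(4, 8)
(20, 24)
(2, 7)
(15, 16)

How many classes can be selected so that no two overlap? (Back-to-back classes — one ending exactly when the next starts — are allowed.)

Order by finish time; keep every interval that doesn't clash with the previous kept one.
By end time: (0,3), (1,5), (2,7), (4,8), (15,16), (13,18), (21,22), (20,24).
Pick (0,3); next start ≥ 3 → (4,8); next start ≥ 8 → (15,16); next start ≥ 16 → (21,22).
Selected 4 classes.

4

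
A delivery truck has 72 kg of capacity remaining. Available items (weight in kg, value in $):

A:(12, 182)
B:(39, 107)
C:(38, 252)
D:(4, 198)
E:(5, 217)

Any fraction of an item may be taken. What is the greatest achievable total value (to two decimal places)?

Sort by value per unit weight and fill in that order.
Order: D (198/4=49.50) > E (217/5=43.40) > A (182/12=15.17) > C (252/38=6.63) > B (107/39=2.74)
Fill: take D (4 @ 198) → take E (5 @ 217) → take A (12 @ 182) → take C (38 @ 252) → take 13/39 of B → 35.67; 72/72 used.
Total value = 884.67

884.67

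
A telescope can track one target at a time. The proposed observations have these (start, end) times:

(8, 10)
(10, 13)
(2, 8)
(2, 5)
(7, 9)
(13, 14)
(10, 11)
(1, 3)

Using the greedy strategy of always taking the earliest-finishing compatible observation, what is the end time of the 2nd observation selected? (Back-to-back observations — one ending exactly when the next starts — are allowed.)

Sort by end time and greedily take each interval whose start is ≥ the last chosen end.
Sorted by end: (1,3)  (2,5)  (2,8)  (7,9)  (8,10)  (10,11)  (10,13)  (13,14)
take (1,3); skip (2,8); take (7,9); take (10,11); take (13,14).
Selected: (1,3) (7,9) (10,11) (13,14)

9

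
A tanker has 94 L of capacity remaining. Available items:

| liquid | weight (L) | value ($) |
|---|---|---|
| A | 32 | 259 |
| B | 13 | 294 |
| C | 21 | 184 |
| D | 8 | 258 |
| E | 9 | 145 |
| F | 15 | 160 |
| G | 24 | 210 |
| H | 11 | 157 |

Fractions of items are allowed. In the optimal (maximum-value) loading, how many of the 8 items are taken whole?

Greedy by value/weight ratio, highest first.
Ratios (sorted): D 32.25, B 22.62, E 16.11, H 14.27, F 10.67, C 8.76, G 8.75, A 8.09
take D (8 @ 258); take B (13 @ 294); take E (9 @ 145); take H (11 @ 157); take F (15 @ 160); take C (21 @ 184); take 17/24 of G → 148.75. Capacity used 94/94.
6 item(s) taken whole; one partial (take 17/24 of G).

6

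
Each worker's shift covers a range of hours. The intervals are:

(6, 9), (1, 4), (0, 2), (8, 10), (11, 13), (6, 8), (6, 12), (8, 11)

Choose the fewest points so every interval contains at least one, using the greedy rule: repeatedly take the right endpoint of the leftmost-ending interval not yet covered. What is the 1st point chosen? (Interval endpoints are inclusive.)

By right end: [0,2]  [1,4]  [6,8]  [6,9]  [8,10]  [8,11]  [6,12]  [11,13]
[0,2] uncovered → point at 2; [6,8] uncovered → point at 8; [11,13] uncovered → point at 13.
Points: 2, 8, 13 (3 total).

2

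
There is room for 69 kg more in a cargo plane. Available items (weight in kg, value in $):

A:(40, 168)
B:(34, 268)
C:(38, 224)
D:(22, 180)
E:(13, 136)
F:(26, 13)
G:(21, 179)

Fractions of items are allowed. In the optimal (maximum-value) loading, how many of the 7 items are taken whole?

3

Order: E (136/13=10.46) > G (179/21=8.52) > D (180/22=8.18) > B (268/34=7.88) > C (224/38=5.89) > A (168/40=4.20) > F (13/26=0.50)
Fill: take E (13 @ 136) → take G (21 @ 179) → take D (22 @ 180) → take 13/34 of B → 102.47; 69/69 used.
3 item(s) taken whole; one partial (take 13/34 of B).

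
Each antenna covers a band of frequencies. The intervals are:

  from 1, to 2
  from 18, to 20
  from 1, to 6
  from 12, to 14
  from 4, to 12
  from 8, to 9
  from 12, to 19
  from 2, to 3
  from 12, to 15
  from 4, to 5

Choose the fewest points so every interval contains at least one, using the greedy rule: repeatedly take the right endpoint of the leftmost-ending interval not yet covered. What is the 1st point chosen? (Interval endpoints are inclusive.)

2

Sorted: [1,2] [2,3] [4,5] [1,6] [8,9] [4,12] [12,14] [12,15] [12,19] [18,20]
{[1,2],[2,3]} hit by 2; {[4,5],[1,6]} hit by 5; {[8,9],[4,12]} hit by 9; {[12,14],[12,15],[12,19]} hit by 14; {[18,20]} hit by 20.
Points: 2, 5, 9, 14, 20 (5 total).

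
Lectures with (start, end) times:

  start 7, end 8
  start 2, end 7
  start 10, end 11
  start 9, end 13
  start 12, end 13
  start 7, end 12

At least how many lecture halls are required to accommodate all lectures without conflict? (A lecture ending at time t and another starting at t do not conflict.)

starts: [2, 7, 7, 9, 10, 12]
ends:   [7, 8, 11, 12, 13, 13]
s2→1 e7→0 s7→1 s7→2 e8→1 s9→2 s10→3  — peak 3.

3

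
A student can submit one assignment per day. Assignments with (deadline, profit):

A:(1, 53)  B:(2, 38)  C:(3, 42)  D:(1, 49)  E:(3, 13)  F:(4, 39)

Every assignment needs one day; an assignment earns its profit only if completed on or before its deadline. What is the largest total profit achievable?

Profit order: A=53 D=49 C=42 F=39 B=38 E=13
Assign: A→slot 1, D skipped, C→slot 3, F→slot 4, B→slot 2, E skipped.
Slots: [1:A] [2:B] [3:C] [4:F]
Profit = 53 + 38 + 42 + 39 = 172

172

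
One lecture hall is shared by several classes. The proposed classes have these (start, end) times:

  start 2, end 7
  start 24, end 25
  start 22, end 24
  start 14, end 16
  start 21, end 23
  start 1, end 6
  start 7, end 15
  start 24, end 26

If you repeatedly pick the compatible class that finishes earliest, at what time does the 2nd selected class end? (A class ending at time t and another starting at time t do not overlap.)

By end time: (1,6), (2,7), (7,15), (14,16), (21,23), (22,24), (24,25), (24,26).
Pick (1,6); next start ≥ 6 → (7,15); next start ≥ 15 → (21,23); next start ≥ 23 → (24,25).
Selected: (1,6) (7,15) (21,23) (24,25)

15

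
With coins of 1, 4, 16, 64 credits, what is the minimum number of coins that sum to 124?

Use the largest denomination that fits, subtract, and repeat.
124 − 1×64→60 − 3×16→12 − 3×4→0
Total coins = 1 + 3 + 3 = 7

7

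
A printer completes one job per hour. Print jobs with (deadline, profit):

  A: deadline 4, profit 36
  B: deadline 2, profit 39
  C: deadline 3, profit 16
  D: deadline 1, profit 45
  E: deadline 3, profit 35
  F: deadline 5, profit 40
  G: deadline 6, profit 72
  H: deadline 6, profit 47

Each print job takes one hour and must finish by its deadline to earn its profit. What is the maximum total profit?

279

Profit order: G=72 H=47 D=45 F=40 B=39 A=36 E=35 C=16
Assign: G→slot 6, H→slot 5, D→slot 1, F→slot 4, B→slot 2, A→slot 3, E skipped, C skipped.
Slots: [1:D] [2:B] [3:A] [4:F] [5:H] [6:G]
Profit = 45 + 39 + 36 + 40 + 47 + 72 = 279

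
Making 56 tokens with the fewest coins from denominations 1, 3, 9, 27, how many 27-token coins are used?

2

Use the largest denomination that fits, subtract, and repeat.
56 − 2×27→2 − 2×1→0
Count of 27: 2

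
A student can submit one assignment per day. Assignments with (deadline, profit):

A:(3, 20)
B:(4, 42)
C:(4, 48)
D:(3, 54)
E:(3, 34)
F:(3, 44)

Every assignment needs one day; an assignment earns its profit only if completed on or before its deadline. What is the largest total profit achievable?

Profit order: D=54 C=48 F=44 B=42 E=34 A=20
Assign: D→slot 3, C→slot 4, F→slot 2, B→slot 1, E skipped, A skipped.
Slots: [1:B] [2:F] [3:D] [4:C]
Profit = 42 + 44 + 54 + 48 = 188

188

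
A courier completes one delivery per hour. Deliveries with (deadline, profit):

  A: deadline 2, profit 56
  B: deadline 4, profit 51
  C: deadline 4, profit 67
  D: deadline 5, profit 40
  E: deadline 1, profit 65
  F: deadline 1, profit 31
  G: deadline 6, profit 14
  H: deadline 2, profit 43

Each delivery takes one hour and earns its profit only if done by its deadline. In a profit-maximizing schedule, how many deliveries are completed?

Take jobs in profit order; each goes to the latest open slot no later than its deadline.
Profit order: C=67 E=65 A=56 B=51 H=43 D=40 F=31 G=14
Assign: C→slot 4, E→slot 1, A→slot 2, B→slot 3, H skipped, D→slot 5, F skipped, G→slot 6.
Slots: [1:E] [2:A] [3:B] [4:C] [5:D] [6:G]
6 of 8 scheduled.

6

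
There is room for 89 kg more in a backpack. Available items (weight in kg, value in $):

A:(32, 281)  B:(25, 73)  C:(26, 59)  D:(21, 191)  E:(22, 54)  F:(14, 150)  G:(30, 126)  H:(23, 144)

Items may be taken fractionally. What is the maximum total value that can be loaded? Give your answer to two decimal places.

759.74

Ratios (sorted): F 10.71, D 9.10, A 8.78, H 6.26, G 4.20, B 2.92, E 2.45, C 2.27
take F (14 @ 150); take D (21 @ 191); take A (32 @ 281); take 22/23 of H → 137.74. Capacity used 89/89.
Total value = 759.74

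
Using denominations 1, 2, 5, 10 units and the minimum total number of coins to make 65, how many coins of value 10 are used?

6

65 − 6×10→5 − 1×5→0
Count of 10: 6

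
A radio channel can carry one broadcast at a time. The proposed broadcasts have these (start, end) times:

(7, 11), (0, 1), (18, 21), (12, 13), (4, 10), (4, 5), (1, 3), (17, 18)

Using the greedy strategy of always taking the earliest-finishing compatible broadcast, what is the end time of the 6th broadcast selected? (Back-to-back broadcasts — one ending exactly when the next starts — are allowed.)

18

Sorted by end: (0,1)  (1,3)  (4,5)  (4,10)  (7,11)  (12,13)  (17,18)  (18,21)
take (0,1); take (1,3); take (4,5); skip (4,10); take (7,11); take (12,13); take (17,18); take (18,21).
Selected: (0,1) (1,3) (4,5) (7,11) (12,13) (17,18) (18,21)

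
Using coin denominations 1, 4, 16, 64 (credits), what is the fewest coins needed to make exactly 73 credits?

Use the largest denomination that fits, subtract, and repeat.
73 = 1×64 + 2×4 + 1×1
Total coins = 1 + 2 + 1 = 4

4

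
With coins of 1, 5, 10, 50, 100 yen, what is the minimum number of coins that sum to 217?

6

Greedy: take as many of the largest coin as possible, then repeat with the remainder.
217 − 2×100→17 − 1×10→7 − 1×5→2 − 2×1→0
Total coins = 2 + 1 + 1 + 2 = 6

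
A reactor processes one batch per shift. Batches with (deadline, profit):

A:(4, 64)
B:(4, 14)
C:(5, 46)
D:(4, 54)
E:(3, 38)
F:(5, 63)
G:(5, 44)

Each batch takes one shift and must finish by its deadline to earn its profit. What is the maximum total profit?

271

By profit: A(d4,64), F(d5,63), D(d4,54), C(d5,46), G(d5,44), E(d3,38), B(d4,14)
A→slot 4; F→slot 5; D→slot 3; C→slot 2; G→slot 1; E skipped; B skipped.
Profit = 44 + 46 + 54 + 64 + 63 = 271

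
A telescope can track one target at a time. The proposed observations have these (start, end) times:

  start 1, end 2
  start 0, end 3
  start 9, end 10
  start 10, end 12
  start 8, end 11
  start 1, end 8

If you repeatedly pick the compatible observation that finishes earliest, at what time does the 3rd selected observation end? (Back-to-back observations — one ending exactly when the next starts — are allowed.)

12

Greedy by earliest finish: after sorting by end time, pick each interval compatible with the last pick.
By end time: (1,2), (0,3), (1,8), (9,10), (8,11), (10,12).
Pick (1,2); next start ≥ 2 → (9,10); next start ≥ 10 → (10,12).
Selected: (1,2) (9,10) (10,12)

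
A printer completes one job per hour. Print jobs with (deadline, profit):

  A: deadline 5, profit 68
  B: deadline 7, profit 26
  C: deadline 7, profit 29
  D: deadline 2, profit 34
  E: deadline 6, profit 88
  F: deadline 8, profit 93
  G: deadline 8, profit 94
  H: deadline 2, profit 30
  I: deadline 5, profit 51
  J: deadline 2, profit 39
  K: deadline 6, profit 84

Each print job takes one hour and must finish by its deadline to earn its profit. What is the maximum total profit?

551

Take jobs in profit order; each goes to the latest open slot no later than its deadline.
By profit: G(d8,94), F(d8,93), E(d6,88), K(d6,84), A(d5,68), I(d5,51), J(d2,39), D(d2,34), H(d2,30), C(d7,29), B(d7,26)
G→slot 8; F→slot 7; E→slot 6; K→slot 5; A→slot 4; I→slot 3; J→slot 2; D→slot 1; H skipped; C skipped; B skipped.
Profit = 34 + 39 + 51 + 68 + 84 + 88 + 93 + 94 = 551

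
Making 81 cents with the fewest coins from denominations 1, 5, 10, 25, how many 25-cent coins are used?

3

81 − 3×25→6 − 1×5→1 − 1×1→0
Count of 25: 3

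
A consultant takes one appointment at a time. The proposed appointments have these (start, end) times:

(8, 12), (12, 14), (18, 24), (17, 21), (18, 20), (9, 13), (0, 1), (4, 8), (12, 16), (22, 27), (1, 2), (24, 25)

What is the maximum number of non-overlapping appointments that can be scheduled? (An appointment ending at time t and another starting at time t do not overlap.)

7

By end time: (0,1), (1,2), (4,8), (8,12), (9,13), (12,14), (12,16), (18,20), (17,21), (18,24), (24,25), (22,27).
Pick (0,1); next start ≥ 1 → (1,2); next start ≥ 2 → (4,8); next start ≥ 8 → (8,12); next start ≥ 12 → (12,14); next start ≥ 14 → (18,20); next start ≥ 20 → (24,25).
Selected 7 appointments.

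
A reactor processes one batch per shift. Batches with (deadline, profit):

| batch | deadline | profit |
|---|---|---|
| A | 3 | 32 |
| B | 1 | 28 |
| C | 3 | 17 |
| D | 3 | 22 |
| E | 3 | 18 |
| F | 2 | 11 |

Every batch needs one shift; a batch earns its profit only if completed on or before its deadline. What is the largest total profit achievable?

Sort by profit descending; place each in the latest free slot ≤ its deadline.
Profit order: A=32 B=28 D=22 E=18 C=17 F=11
Assign: A→slot 3, B→slot 1, D→slot 2, E skipped, C skipped, F skipped.
Slots: [1:B] [2:D] [3:A]
Profit = 28 + 22 + 32 = 82

82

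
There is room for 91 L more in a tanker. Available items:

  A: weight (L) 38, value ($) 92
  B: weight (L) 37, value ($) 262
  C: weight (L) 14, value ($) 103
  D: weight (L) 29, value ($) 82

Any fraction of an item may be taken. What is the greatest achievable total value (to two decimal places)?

473.63

Order: C (103/14=7.36) > B (262/37=7.08) > D (82/29=2.83) > A (92/38=2.42)
Fill: take C (14 @ 103) → take B (37 @ 262) → take D (29 @ 82) → take 11/38 of A → 26.63; 91/91 used.
Total value = 473.63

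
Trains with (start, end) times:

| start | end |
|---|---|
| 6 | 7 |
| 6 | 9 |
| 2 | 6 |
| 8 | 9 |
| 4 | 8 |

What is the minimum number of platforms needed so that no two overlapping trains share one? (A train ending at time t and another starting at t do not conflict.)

3

The answer is the maximum number of intervals overlapping at any instant.
Events (time:±→running): 2:+→1 4:+→2 6:-→1 6:+→2 6:+→3 … peak 3.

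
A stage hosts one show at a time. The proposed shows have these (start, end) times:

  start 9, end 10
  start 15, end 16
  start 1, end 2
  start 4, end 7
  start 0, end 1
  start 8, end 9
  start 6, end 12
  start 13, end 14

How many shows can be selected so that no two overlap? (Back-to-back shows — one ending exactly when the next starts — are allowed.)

Sort by end time and greedily take each interval whose start is ≥ the last chosen end.
Sorted by end: (0,1)  (1,2)  (4,7)  (8,9)  (9,10)  (6,12)  (13,14)  (15,16)
take (0,1); take (1,2); take (4,7); take (8,9); take (9,10); take (13,14); take (15,16).
Selected 7 shows.

7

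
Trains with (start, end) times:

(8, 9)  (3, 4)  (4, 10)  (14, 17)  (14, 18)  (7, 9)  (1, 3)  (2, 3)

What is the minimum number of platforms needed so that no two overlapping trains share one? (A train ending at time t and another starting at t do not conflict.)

The answer is the maximum number of intervals overlapping at any instant.
starts: [1, 2, 3, 4, 7, 8, 14, 14]
ends:   [3, 3, 4, 9, 9, 10, 17, 18]
s1→1 s2→2 e3→1 e3→0 s3→1 e4→0 s4→1 s7→2 s8→3  — peak 3.

3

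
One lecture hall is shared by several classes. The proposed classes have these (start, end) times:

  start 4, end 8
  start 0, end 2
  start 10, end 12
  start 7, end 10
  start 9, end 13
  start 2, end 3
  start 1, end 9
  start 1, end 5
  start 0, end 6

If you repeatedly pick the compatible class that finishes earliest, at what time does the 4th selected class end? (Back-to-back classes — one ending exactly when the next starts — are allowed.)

12

Sort by end time and greedily take each interval whose start is ≥ the last chosen end.
By end time: (0,2), (2,3), (1,5), (0,6), (4,8), (1,9), (7,10), (10,12), (9,13).
Pick (0,2); next start ≥ 2 → (2,3); next start ≥ 3 → (4,8); next start ≥ 8 → (10,12).
Selected: (0,2) (2,3) (4,8) (10,12)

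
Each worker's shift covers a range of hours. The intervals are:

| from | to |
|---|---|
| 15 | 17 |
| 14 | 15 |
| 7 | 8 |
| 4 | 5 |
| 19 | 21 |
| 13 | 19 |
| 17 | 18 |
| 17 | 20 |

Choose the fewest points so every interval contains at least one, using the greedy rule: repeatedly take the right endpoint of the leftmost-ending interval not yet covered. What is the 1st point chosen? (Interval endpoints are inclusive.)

5

Sort by right endpoint; whenever an interval is uncovered, place a point at its right end.
Sorted: [4,5] [7,8] [14,15] [15,17] [17,18] [13,19] [17,20] [19,21]
{[4,5]} hit by 5; {[7,8]} hit by 8; {[14,15],[15,17]} hit by 15; {[17,18],[13,19],[17,20]} hit by 18; {[19,21]} hit by 21.
Points: 5, 8, 15, 18, 21 (5 total).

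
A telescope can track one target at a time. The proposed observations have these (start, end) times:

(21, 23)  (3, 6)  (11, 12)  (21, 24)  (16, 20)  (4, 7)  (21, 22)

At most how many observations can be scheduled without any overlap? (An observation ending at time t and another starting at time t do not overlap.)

Sorted by end: (3,6)  (4,7)  (11,12)  (16,20)  (21,22)  (21,23)  (21,24)
take (3,6); skip (4,7); take (11,12); take (16,20); take (21,22); skip (21,23); skip (21,24).
Selected 4 observations.

4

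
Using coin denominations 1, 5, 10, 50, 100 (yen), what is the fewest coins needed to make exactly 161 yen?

Use the largest denomination that fits, subtract, and repeat.
161 − 1×100→61 − 1×50→11 − 1×10→1 − 1×1→0
Total coins = 1 + 1 + 1 + 1 = 4

4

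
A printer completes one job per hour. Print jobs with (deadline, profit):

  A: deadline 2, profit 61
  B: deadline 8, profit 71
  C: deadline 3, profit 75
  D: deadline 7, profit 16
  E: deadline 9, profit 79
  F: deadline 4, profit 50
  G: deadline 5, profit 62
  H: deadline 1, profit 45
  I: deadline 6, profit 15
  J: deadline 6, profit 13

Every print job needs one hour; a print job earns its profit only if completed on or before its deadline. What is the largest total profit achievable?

By profit: E(d9,79), C(d3,75), B(d8,71), G(d5,62), A(d2,61), F(d4,50), H(d1,45), D(d7,16), I(d6,15), J(d6,13)
E→slot 9; C→slot 3; B→slot 8; G→slot 5; A→slot 2; F→slot 4; H→slot 1; D→slot 7; I→slot 6; J skipped.
Profit = 45 + 61 + 75 + 50 + 62 + 15 + 16 + 71 + 79 = 474

474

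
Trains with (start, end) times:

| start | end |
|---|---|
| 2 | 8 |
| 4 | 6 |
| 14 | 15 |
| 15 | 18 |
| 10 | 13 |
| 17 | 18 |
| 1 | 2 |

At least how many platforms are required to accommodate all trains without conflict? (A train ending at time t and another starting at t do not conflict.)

2

Count concurrent intervals with a sweep; the peak is the room count.
Events (time:±→running): 1:+→1 2:-→0 2:+→1 4:+→2 … peak 2.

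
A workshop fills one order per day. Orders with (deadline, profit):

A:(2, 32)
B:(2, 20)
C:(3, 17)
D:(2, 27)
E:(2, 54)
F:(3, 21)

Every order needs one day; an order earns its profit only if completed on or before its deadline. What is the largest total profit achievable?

Take jobs in profit order; each goes to the latest open slot no later than its deadline.
By profit: E(d2,54), A(d2,32), D(d2,27), F(d3,21), B(d2,20), C(d3,17)
E→slot 2; A→slot 1; D skipped; F→slot 3; B skipped; C skipped.
Profit = 32 + 54 + 21 = 107

107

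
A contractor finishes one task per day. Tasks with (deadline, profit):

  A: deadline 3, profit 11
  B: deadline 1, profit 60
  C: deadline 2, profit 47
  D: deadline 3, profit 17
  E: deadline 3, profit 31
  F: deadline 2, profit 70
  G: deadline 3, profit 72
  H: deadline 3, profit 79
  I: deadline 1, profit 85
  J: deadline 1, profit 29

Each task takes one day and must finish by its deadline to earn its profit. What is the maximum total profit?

Take jobs in profit order; each goes to the latest open slot no later than its deadline.
By profit: I(d1,85), H(d3,79), G(d3,72), F(d2,70), B(d1,60), C(d2,47), E(d3,31), J(d1,29), D(d3,17), A(d3,11)
I→slot 1; H→slot 3; G→slot 2; F skipped; B skipped; C skipped; E skipped; J skipped; D skipped; A skipped.
Profit = 85 + 72 + 79 = 236

236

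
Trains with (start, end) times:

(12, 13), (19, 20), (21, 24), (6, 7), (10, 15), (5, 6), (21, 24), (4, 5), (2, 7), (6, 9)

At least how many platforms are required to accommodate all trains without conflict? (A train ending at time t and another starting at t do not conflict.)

Events (time:±→running): 2:+→1 4:+→2 5:-→1 5:+→2 6:-→1 6:+→2 6:+→3 … peak 3.

3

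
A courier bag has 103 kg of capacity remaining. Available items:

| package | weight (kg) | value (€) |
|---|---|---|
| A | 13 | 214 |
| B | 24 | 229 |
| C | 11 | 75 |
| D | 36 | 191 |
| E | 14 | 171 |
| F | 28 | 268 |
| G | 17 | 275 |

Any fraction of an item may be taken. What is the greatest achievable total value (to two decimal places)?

1204.73

Order: A (214/13=16.46) > G (275/17=16.18) > E (171/14=12.21) > F (268/28=9.57) > B (229/24=9.54) > C (75/11=6.82) > D (191/36=5.31)
Fill: take A (13 @ 214) → take G (17 @ 275) → take E (14 @ 171) → take F (28 @ 268) → take B (24 @ 229) → take 7/11 of C → 47.73; 103/103 used.
Total value = 1204.73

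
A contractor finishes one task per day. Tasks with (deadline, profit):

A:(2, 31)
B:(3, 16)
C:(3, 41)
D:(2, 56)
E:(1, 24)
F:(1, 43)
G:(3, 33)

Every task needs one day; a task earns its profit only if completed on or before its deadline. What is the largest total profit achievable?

By profit: D(d2,56), F(d1,43), C(d3,41), G(d3,33), A(d2,31), E(d1,24), B(d3,16)
D→slot 2; F→slot 1; C→slot 3; G skipped; A skipped; E skipped; B skipped.
Profit = 43 + 56 + 41 = 140

140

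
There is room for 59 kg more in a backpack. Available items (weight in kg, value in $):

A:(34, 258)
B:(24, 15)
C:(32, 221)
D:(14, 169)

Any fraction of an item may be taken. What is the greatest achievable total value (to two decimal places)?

502.97

Sort by value per unit weight and fill in that order.
Ratios (sorted): D 12.07, A 7.59, C 6.91, B 0.62
take D (14 @ 169); take A (34 @ 258); take 11/32 of C → 75.97. Capacity used 59/59.
Total value = 502.97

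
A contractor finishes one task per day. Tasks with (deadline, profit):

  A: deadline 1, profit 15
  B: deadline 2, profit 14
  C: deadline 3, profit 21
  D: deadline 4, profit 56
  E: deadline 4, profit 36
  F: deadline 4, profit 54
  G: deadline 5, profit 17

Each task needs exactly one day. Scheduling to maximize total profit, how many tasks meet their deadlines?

Take jobs in profit order; each goes to the latest open slot no later than its deadline.
By profit: D(d4,56), F(d4,54), E(d4,36), C(d3,21), G(d5,17), A(d1,15), B(d2,14)
D→slot 4; F→slot 3; E→slot 2; C→slot 1; G→slot 5; A skipped; B skipped.
5 of 7 scheduled.

5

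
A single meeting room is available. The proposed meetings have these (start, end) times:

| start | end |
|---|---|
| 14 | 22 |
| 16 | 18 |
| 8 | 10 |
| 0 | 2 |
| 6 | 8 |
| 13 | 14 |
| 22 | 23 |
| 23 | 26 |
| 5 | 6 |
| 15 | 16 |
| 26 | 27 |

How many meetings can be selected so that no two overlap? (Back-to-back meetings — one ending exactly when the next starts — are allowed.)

Order by finish time; keep every interval that doesn't clash with the previous kept one.
Sorted by end: (0,2)  (5,6)  (6,8)  (8,10)  (13,14)  (15,16)  (16,18)  (14,22)  (22,23)  (23,26)  (26,27)
take (0,2); take (5,6); take (6,8); take (8,10); take (13,14); take (15,16); take (16,18); skip (14,22); take (22,23); take (23,26); take (26,27).
Selected 10 meetings.

10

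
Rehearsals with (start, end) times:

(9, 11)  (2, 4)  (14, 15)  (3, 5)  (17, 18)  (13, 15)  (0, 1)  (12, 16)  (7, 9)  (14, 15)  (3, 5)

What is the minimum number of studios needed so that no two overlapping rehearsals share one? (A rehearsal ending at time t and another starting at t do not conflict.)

The answer is the maximum number of intervals overlapping at any instant.
starts: [0, 2, 3, 3, 7, 9, 12, 13, 14, 14, 17]
ends:   [1, 4, 5, 5, 9, 11, 15, 15, 15, 16, 18]
s0→1 e1→0 s2→1 s3→2 s3→3 e4→2 e5→1 e5→0 s7→1 e9→0 s9→1 e11→0 s12→1 s13→2 s14→3 s14→4  — peak 4.

4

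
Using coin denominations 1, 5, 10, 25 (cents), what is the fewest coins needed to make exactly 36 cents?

Greedy: take as many of the largest coin as possible, then repeat with the remainder.
36 − 1×25→11 − 1×10→1 − 1×1→0
Total coins = 1 + 1 + 1 = 3

3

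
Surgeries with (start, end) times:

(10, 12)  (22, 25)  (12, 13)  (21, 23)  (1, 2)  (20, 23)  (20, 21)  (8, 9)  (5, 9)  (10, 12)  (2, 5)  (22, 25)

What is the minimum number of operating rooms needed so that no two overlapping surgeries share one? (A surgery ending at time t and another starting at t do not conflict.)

4

Events (time:±→running): 1:+→1 2:-→0 2:+→1 5:-→0 5:+→1 8:+→2 9:-→1 9:-→0 10:+→1 10:+→2 12:-→1 12:-→0 12:+→1 13:-→0 20:+→1 20:+→2 21:-→1 21:+→2 22:+→3 22:+→4 … peak 4.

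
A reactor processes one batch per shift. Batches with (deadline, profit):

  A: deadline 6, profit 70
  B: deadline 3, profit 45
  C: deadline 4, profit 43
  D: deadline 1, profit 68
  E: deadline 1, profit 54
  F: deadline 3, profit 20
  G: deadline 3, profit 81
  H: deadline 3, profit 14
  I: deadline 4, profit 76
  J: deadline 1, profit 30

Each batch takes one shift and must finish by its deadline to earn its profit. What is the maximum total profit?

Take jobs in profit order; each goes to the latest open slot no later than its deadline.
By profit: G(d3,81), I(d4,76), A(d6,70), D(d1,68), E(d1,54), B(d3,45), C(d4,43), J(d1,30), F(d3,20), H(d3,14)
G→slot 3; I→slot 4; A→slot 6; D→slot 1; E skipped; B→slot 2; C skipped; J skipped; F skipped; H skipped.
Profit = 68 + 45 + 81 + 76 + 70 = 340

340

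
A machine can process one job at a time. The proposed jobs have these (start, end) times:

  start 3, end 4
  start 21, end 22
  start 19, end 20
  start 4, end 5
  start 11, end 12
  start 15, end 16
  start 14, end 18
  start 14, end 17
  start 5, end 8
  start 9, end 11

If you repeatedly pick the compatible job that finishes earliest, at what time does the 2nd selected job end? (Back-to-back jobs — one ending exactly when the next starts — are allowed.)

5

Sorted by end: (3,4)  (4,5)  (5,8)  (9,11)  (11,12)  (15,16)  (14,17)  (14,18)  (19,20)  (21,22)
take (3,4); take (4,5); take (5,8); take (9,11); take (11,12); take (15,16); skip (14,18); take (19,20); take (21,22).
Selected: (3,4) (4,5) (5,8) (9,11) (11,12) (15,16) (19,20) (21,22)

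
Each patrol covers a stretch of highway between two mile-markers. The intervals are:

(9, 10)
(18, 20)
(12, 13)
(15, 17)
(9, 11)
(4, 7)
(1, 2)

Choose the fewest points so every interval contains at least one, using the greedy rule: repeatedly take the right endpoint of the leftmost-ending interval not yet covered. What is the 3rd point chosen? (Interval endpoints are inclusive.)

10

Process intervals by earliest right end; each time one isn't hit yet, stab at its right endpoint.
By right end: [1,2]  [4,7]  [9,10]  [9,11]  [12,13]  [15,17]  [18,20]
[1,2] uncovered → point at 2; [4,7] uncovered → point at 7; [9,10] uncovered → point at 10; [12,13] uncovered → point at 13; [15,17] uncovered → point at 17; [18,20] uncovered → point at 20.
Points: 2, 7, 10, 13, 17, 20 (6 total).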